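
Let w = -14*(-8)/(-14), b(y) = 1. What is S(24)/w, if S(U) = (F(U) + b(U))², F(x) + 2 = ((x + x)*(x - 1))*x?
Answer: -701985025/8 ≈ -8.7748e+7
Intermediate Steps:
F(x) = -2 + 2*x²*(-1 + x) (F(x) = -2 + ((x + x)*(x - 1))*x = -2 + ((2*x)*(-1 + x))*x = -2 + (2*x*(-1 + x))*x = -2 + 2*x²*(-1 + x))
S(U) = (-1 - 2*U² + 2*U³)² (S(U) = ((-2 - 2*U² + 2*U³) + 1)² = (-1 - 2*U² + 2*U³)²)
w = -8 (w = 112*(-1/14) = -8)
S(24)/w = (1 - 2*24³ + 2*24²)²/(-8) = (1 - 2*13824 + 2*576)²*(-⅛) = (1 - 27648 + 1152)²*(-⅛) = (-26495)²*(-⅛) = 701985025*(-⅛) = -701985025/8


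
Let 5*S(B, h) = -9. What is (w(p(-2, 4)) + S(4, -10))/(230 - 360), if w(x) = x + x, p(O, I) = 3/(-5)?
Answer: 3/130 ≈ 0.023077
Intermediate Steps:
p(O, I) = -3/5 (p(O, I) = 3*(-1/5) = -3/5)
S(B, h) = -9/5 (S(B, h) = (1/5)*(-9) = -9/5)
w(x) = 2*x
(w(p(-2, 4)) + S(4, -10))/(230 - 360) = (2*(-3/5) - 9/5)/(230 - 360) = (-6/5 - 9/5)/(-130) = -3*(-1/130) = 3/130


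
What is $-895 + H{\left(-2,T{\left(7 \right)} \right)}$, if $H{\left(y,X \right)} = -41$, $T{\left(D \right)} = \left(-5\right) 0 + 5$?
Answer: $-936$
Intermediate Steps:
$T{\left(D \right)} = 5$ ($T{\left(D \right)} = 0 + 5 = 5$)
$-895 + H{\left(-2,T{\left(7 \right)} \right)} = -895 - 41 = -936$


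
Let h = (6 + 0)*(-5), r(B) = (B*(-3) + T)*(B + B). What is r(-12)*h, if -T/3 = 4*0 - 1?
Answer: 28080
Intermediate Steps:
T = 3 (T = -3*(4*0 - 1) = -3*(0 - 1) = -3*(-1) = 3)
r(B) = 2*B*(3 - 3*B) (r(B) = (B*(-3) + 3)*(B + B) = (-3*B + 3)*(2*B) = (3 - 3*B)*(2*B) = 2*B*(3 - 3*B))
h = -30 (h = 6*(-5) = -30)
r(-12)*h = (6*(-12)*(1 - 1*(-12)))*(-30) = (6*(-12)*(1 + 12))*(-30) = (6*(-12)*13)*(-30) = -936*(-30) = 28080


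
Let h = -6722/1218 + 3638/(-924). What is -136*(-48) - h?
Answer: 4170897/638 ≈ 6537.5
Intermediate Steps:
h = -6033/638 (h = -6722*1/1218 + 3638*(-1/924) = -3361/609 - 1819/462 = -6033/638 ≈ -9.4561)
-136*(-48) - h = -136*(-48) - 1*(-6033/638) = 6528 + 6033/638 = 4170897/638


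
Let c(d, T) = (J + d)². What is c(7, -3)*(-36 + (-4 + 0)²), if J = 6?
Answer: -3380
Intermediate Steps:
c(d, T) = (6 + d)²
c(7, -3)*(-36 + (-4 + 0)²) = (6 + 7)²*(-36 + (-4 + 0)²) = 13²*(-36 + (-4)²) = 169*(-36 + 16) = 169*(-20) = -3380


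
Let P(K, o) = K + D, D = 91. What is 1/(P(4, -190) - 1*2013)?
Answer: -1/1918 ≈ -0.00052138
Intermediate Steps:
P(K, o) = 91 + K (P(K, o) = K + 91 = 91 + K)
1/(P(4, -190) - 1*2013) = 1/((91 + 4) - 1*2013) = 1/(95 - 2013) = 1/(-1918) = -1/1918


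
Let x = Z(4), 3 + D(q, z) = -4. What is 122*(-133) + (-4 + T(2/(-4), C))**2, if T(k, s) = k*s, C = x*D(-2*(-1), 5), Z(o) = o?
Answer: -16126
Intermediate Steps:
D(q, z) = -7 (D(q, z) = -3 - 4 = -7)
x = 4
C = -28 (C = 4*(-7) = -28)
122*(-133) + (-4 + T(2/(-4), C))**2 = 122*(-133) + (-4 + (2/(-4))*(-28))**2 = -16226 + (-4 + (2*(-1/4))*(-28))**2 = -16226 + (-4 - 1/2*(-28))**2 = -16226 + (-4 + 14)**2 = -16226 + 10**2 = -16226 + 100 = -16126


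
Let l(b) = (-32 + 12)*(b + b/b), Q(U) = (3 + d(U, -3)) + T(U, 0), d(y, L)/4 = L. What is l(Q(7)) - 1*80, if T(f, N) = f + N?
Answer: -60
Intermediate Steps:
T(f, N) = N + f
d(y, L) = 4*L
Q(U) = -9 + U (Q(U) = (3 + 4*(-3)) + (0 + U) = (3 - 12) + U = -9 + U)
l(b) = -20 - 20*b (l(b) = -20*(b + 1) = -20*(1 + b) = -20 - 20*b)
l(Q(7)) - 1*80 = (-20 - 20*(-9 + 7)) - 1*80 = (-20 - 20*(-2)) - 80 = (-20 + 40) - 80 = 20 - 80 = -60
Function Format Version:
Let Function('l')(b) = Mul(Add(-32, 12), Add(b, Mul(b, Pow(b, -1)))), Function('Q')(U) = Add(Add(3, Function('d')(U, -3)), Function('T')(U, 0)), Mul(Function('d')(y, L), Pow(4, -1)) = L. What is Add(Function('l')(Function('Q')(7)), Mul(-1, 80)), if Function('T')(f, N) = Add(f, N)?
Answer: -60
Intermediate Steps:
Function('T')(f, N) = Add(N, f)
Function('d')(y, L) = Mul(4, L)
Function('Q')(U) = Add(-9, U) (Function('Q')(U) = Add(Add(3, Mul(4, -3)), Add(0, U)) = Add(Add(3, -12), U) = Add(-9, U))
Function('l')(b) = Add(-20, Mul(-20, b)) (Function('l')(b) = Mul(-20, Add(b, 1)) = Mul(-20, Add(1, b)) = Add(-20, Mul(-20, b)))
Add(Function('l')(Function('Q')(7)), Mul(-1, 80)) = Add(Add(-20, Mul(-20, Add(-9, 7))), Mul(-1, 80)) = Add(Add(-20, Mul(-20, -2)), -80) = Add(Add(-20, 40), -80) = Add(20, -80) = -60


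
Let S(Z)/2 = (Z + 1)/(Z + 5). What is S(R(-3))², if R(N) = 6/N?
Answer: 4/9 ≈ 0.44444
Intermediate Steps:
S(Z) = 2*(1 + Z)/(5 + Z) (S(Z) = 2*((Z + 1)/(Z + 5)) = 2*((1 + Z)/(5 + Z)) = 2*(1 + Z)/(5 + Z))
S(R(-3))² = (2*(1 + 6/(-3))/(5 + 6/(-3)))² = (2*(1 + 6*(-⅓))/(5 + 6*(-⅓)))² = (2*(1 - 2)/(5 - 2))² = (2*(-1)/3)² = (2*(⅓)*(-1))² = (-⅔)² = 4/9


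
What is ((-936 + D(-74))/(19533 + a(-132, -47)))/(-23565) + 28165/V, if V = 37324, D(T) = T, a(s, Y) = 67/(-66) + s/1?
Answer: 1317540830387/1745987927572 ≈ 0.75461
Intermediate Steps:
a(s, Y) = -67/66 + s (a(s, Y) = 67*(-1/66) + s*1 = -67/66 + s)
((-936 + D(-74))/(19533 + a(-132, -47)))/(-23565) + 28165/V = ((-936 - 74)/(19533 + (-67/66 - 132)))/(-23565) + 28165/37324 = -1010/(19533 - 8779/66)*(-1/23565) + 28165*(1/37324) = -1010/1280399/66*(-1/23565) + 655/868 = -1010*66/1280399*(-1/23565) + 655/868 = -66660/1280399*(-1/23565) + 655/868 = 4444/2011506829 + 655/868 = 1317540830387/1745987927572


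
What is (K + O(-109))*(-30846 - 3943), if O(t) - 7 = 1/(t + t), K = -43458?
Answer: 329532505691/218 ≈ 1.5116e+9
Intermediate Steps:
O(t) = 7 + 1/(2*t) (O(t) = 7 + 1/(t + t) = 7 + 1/(2*t))
(K + O(-109))*(-30846 - 3943) = (-43458 + (7 + (½)/(-109)))*(-30846 - 3943) = (-43458 + (7 + (½)*(-1/109)))*(-34789) = (-43458 + (7 - 1/218))*(-34789) = (-43458 + 1525/218)*(-34789) = -9472319/218*(-34789) = 329532505691/218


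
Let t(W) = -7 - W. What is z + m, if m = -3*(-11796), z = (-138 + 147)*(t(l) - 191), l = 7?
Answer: 33543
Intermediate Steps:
z = -1845 (z = (-138 + 147)*((-7 - 1*7) - 191) = 9*((-7 - 7) - 191) = 9*(-14 - 191) = 9*(-205) = -1845)
m = 35388
z + m = -1845 + 35388 = 33543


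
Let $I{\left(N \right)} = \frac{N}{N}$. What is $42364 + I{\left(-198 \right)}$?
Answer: $42365$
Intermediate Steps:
$I{\left(N \right)} = 1$
$42364 + I{\left(-198 \right)} = 42364 + 1 = 42365$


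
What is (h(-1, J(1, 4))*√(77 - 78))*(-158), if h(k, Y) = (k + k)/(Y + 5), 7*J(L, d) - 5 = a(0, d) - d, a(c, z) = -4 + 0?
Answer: 553*I/8 ≈ 69.125*I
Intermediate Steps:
a(c, z) = -4
J(L, d) = ⅐ - d/7 (J(L, d) = 5/7 + (-4 - d)/7 = 5/7 + (-4/7 - d/7) = ⅐ - d/7)
h(k, Y) = 2*k/(5 + Y) (h(k, Y) = (2*k)/(5 + Y) = 2*k/(5 + Y))
(h(-1, J(1, 4))*√(77 - 78))*(-158) = ((2*(-1)/(5 + (⅐ - ⅐*4)))*√(77 - 78))*(-158) = ((2*(-1)/(5 + (⅐ - 4/7)))*√(-1))*(-158) = ((2*(-1)/(5 - 3/7))*I)*(-158) = ((2*(-1)/(32/7))*I)*(-158) = ((2*(-1)*(7/32))*I)*(-158) = -7*I/16*(-158) = 553*I/8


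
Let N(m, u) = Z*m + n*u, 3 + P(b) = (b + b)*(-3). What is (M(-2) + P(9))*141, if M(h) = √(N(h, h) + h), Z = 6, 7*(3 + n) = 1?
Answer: -8037 + 141*I*√406/7 ≈ -8037.0 + 405.87*I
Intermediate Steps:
n = -20/7 (n = -3 + (⅐)*1 = -3 + ⅐ = -20/7 ≈ -2.8571)
P(b) = -3 - 6*b (P(b) = -3 + (b + b)*(-3) = -3 + (2*b)*(-3) = -3 - 6*b)
N(m, u) = 6*m - 20*u/7
M(h) = √203*√h/7 (M(h) = √((6*h - 20*h/7) + h) = √(22*h/7 + h) = √(29*h/7) = √203*√h/7)
(M(-2) + P(9))*141 = (√203*√(-2)/7 + (-3 - 6*9))*141 = (√203*(I*√2)/7 + (-3 - 54))*141 = (I*√406/7 - 57)*141 = (-57 + I*√406/7)*141 = -8037 + 141*I*√406/7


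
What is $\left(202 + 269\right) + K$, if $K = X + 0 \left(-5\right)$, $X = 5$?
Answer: $476$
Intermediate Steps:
$K = 5$ ($K = 5 + 0 \left(-5\right) = 5 + 0 = 5$)
$\left(202 + 269\right) + K = \left(202 + 269\right) + 5 = 471 + 5 = 476$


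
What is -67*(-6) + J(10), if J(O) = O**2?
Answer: 502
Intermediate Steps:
-67*(-6) + J(10) = -67*(-6) + 10**2 = 402 + 100 = 502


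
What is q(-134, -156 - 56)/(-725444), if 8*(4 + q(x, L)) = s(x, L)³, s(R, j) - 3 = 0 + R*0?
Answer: 5/5803552 ≈ 8.6154e-7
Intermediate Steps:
s(R, j) = 3 (s(R, j) = 3 + (0 + R*0) = 3 + (0 + 0) = 3 + 0 = 3)
q(x, L) = -5/8 (q(x, L) = -4 + (⅛)*3³ = -4 + (⅛)*27 = -4 + 27/8 = -5/8)
q(-134, -156 - 56)/(-725444) = -5/8/(-725444) = -5/8*(-1/725444) = 5/5803552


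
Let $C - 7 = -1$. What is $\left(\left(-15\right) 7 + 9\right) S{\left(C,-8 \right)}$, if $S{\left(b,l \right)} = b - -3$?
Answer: $-864$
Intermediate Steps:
$C = 6$ ($C = 7 - 1 = 6$)
$S{\left(b,l \right)} = 3 + b$ ($S{\left(b,l \right)} = b + 3 = 3 + b$)
$\left(\left(-15\right) 7 + 9\right) S{\left(C,-8 \right)} = \left(\left(-15\right) 7 + 9\right) \left(3 + 6\right) = \left(-105 + 9\right) 9 = \left(-96\right) 9 = -864$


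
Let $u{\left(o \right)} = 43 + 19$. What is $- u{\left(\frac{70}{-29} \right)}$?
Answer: $-62$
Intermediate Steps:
$u{\left(o \right)} = 62$
$- u{\left(\frac{70}{-29} \right)} = \left(-1\right) 62 = -62$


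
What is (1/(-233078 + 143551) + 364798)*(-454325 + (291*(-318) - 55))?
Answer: -17861942927930310/89527 ≈ -1.9951e+11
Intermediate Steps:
(1/(-233078 + 143551) + 364798)*(-454325 + (291*(-318) - 55)) = (1/(-89527) + 364798)*(-454325 + (-92538 - 55)) = (-1/89527 + 364798)*(-454325 - 92593) = (32659270545/89527)*(-546918) = -17861942927930310/89527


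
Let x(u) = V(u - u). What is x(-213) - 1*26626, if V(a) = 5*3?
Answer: -26611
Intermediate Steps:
V(a) = 15
x(u) = 15
x(-213) - 1*26626 = 15 - 1*26626 = 15 - 26626 = -26611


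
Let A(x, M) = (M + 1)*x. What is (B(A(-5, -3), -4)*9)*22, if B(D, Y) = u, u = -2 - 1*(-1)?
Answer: -198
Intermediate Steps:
u = -1 (u = -2 + 1 = -1)
A(x, M) = x*(1 + M) (A(x, M) = (1 + M)*x = x*(1 + M))
B(D, Y) = -1
(B(A(-5, -3), -4)*9)*22 = -1*9*22 = -9*22 = -198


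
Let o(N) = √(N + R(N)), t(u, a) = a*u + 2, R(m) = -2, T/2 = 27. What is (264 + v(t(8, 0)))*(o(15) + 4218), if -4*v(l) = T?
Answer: 1056609 + 501*√13/2 ≈ 1.0575e+6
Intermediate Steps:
T = 54 (T = 2*27 = 54)
t(u, a) = 2 + a*u
v(l) = -27/2 (v(l) = -¼*54 = -27/2)
o(N) = √(-2 + N) (o(N) = √(N - 2) = √(-2 + N))
(264 + v(t(8, 0)))*(o(15) + 4218) = (264 - 27/2)*(√(-2 + 15) + 4218) = 501*(√13 + 4218)/2 = 501*(4218 + √13)/2 = 1056609 + 501*√13/2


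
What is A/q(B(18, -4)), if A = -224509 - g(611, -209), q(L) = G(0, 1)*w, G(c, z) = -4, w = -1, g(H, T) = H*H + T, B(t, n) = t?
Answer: -597621/4 ≈ -1.4941e+5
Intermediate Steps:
g(H, T) = T + H² (g(H, T) = H² + T = T + H²)
q(L) = 4 (q(L) = -4*(-1) = 4)
A = -597621 (A = -224509 - (-209 + 611²) = -224509 - (-209 + 373321) = -224509 - 1*373112 = -224509 - 373112 = -597621)
A/q(B(18, -4)) = -597621/4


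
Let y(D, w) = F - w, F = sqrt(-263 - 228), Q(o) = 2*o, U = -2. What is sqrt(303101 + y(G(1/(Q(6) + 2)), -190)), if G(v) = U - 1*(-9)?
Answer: sqrt(303291 + I*sqrt(491)) ≈ 550.72 + 0.02*I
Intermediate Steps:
F = I*sqrt(491) (F = sqrt(-491) = I*sqrt(491) ≈ 22.159*I)
G(v) = 7 (G(v) = -2 - 1*(-9) = -2 + 9 = 7)
y(D, w) = -w + I*sqrt(491) (y(D, w) = I*sqrt(491) - w = -w + I*sqrt(491))
sqrt(303101 + y(G(1/(Q(6) + 2)), -190)) = sqrt(303101 + (-1*(-190) + I*sqrt(491))) = sqrt(303101 + (190 + I*sqrt(491))) = sqrt(303291 + I*sqrt(491))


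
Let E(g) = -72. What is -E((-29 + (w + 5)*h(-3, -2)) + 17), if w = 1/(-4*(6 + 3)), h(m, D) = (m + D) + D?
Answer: 72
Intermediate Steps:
h(m, D) = m + 2*D (h(m, D) = (D + m) + D = m + 2*D)
w = -1/36 (w = 1/(-4*9) = 1/(-36) = -1/36 ≈ -0.027778)
-E((-29 + (w + 5)*h(-3, -2)) + 17) = -1*(-72) = 72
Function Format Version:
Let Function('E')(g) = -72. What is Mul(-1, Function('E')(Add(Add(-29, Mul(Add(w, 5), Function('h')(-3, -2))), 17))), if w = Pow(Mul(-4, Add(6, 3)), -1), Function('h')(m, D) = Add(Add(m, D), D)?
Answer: 72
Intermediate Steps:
Function('h')(m, D) = Add(m, Mul(2, D)) (Function('h')(m, D) = Add(Add(D, m), D) = Add(m, Mul(2, D)))
w = Rational(-1, 36) (w = Pow(Mul(-4, 9), -1) = Pow(-36, -1) = Rational(-1, 36) ≈ -0.027778)
Mul(-1, Function('E')(Add(Add(-29, Mul(Add(w, 5), Function('h')(-3, -2))), 17))) = Mul(-1, -72) = 72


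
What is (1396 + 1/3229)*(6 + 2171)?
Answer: 9813230245/3229 ≈ 3.0391e+6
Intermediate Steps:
(1396 + 1/3229)*(6 + 2171) = (1396 + 1/3229)*2177 = (4507685/3229)*2177 = 9813230245/3229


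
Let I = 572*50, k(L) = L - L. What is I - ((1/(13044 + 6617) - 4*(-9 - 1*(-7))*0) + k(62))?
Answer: 562304599/19661 ≈ 28600.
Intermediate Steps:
k(L) = 0
I = 28600
I - ((1/(13044 + 6617) - 4*(-9 - 1*(-7))*0) + k(62)) = 28600 - ((1/(13044 + 6617) - 4*(-9 - 1*(-7))*0) + 0) = 28600 - ((1/19661 - 4*(-9 + 7)*0) + 0) = 28600 - ((1/19661 - 4*(-2)*0) + 0) = 28600 - ((1/19661 + 8*0) + 0) = 28600 - ((1/19661 + 0) + 0) = 28600 - (1/19661 + 0) = 28600 - 1*1/19661 = 28600 - 1/19661 = 562304599/19661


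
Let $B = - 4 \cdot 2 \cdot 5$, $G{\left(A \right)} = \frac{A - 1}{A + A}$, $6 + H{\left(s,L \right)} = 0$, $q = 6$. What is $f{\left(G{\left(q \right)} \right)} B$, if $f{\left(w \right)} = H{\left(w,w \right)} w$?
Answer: $100$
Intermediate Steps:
$H{\left(s,L \right)} = -6$ ($H{\left(s,L \right)} = -6 + 0 = -6$)
$G{\left(A \right)} = \frac{-1 + A}{2 A}$
$B = -40$ ($B = \left(-4\right) 10 = -40$)
$f{\left(w \right)} = - 6 w$
$f{\left(G{\left(q \right)} \right)} B = - 6 \frac{-1 + 6}{2 \cdot 6} \left(-40\right) = - 6 \cdot \frac{1}{2} \cdot \frac{1}{6} \cdot 5 \left(-40\right) = \left(-6\right) \frac{5}{12} \left(-40\right) = \left(- \frac{5}{2}\right) \left(-40\right) = 100$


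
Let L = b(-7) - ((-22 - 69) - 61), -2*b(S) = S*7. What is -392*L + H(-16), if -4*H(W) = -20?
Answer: -69183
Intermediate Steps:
b(S) = -7*S/2 (b(S) = -S*7/2 = -7*S/2)
H(W) = 5 (H(W) = -1/4*(-20) = 5)
L = 353/2 (L = -7/2*(-7) - ((-22 - 69) - 61) = 49/2 - (-91 - 61) = 49/2 - 1*(-152) = 49/2 + 152 = 353/2 ≈ 176.50)
-392*L + H(-16) = -392*353/2 + 5 = -69188 + 5 = -69183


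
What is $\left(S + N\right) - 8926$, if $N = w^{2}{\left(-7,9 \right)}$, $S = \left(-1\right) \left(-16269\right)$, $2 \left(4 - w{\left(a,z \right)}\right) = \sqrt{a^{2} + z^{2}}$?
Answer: $\frac{14783}{2} - 4 \sqrt{130} \approx 7345.9$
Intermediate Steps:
$w{\left(a,z \right)} = 4 - \frac{\sqrt{a^{2} + z^{2}}}{2}$
$S = 16269$
$N = \left(4 - \frac{\sqrt{130}}{2}\right)^{2}$ ($N = \left(4 - \frac{\sqrt{\left(-7\right)^{2} + 9^{2}}}{2}\right)^{2} = \left(4 - \frac{\sqrt{49 + 81}}{2}\right)^{2} = \left(4 - \frac{\sqrt{130}}{2}\right)^{2} \approx 2.893$)
$\left(S + N\right) - 8926 = \left(16269 + \frac{\left(8 - \sqrt{130}\right)^{2}}{4}\right) - 8926 = 7343 + \frac{\left(8 - \sqrt{130}\right)^{2}}{4}$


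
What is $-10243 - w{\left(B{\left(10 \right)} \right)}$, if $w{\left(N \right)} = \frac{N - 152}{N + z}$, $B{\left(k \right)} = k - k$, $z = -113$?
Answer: $- \frac{1157611}{113} \approx -10244.0$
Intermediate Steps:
$B{\left(k \right)} = 0$
$w{\left(N \right)} = \frac{-152 + N}{-113 + N}$ ($w{\left(N \right)} = \frac{N - 152}{N - 113} = \frac{-152 + N}{-113 + N}$)
$-10243 - w{\left(B{\left(10 \right)} \right)} = -10243 - \frac{-152 + 0}{-113 + 0} = -10243 - \frac{1}{-113} \left(-152\right) = -10243 - \left(- \frac{1}{113}\right) \left(-152\right) = -10243 - \frac{152}{113} = - \frac{1157611}{113}$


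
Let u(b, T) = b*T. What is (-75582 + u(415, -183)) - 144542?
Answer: -296069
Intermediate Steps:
u(b, T) = T*b
(-75582 + u(415, -183)) - 144542 = (-75582 - 183*415) - 144542 = (-75582 - 75945) - 144542 = -151527 - 144542 = -296069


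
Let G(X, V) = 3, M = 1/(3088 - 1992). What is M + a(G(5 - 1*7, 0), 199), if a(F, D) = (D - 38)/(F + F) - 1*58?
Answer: -102473/3288 ≈ -31.166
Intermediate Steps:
M = 1/1096 ≈ 0.00091241
a(F, D) = -58 + (-38 + D)/(2*F) (a(F, D) = (-38 + D)/((2*F)) - 58 = (-38 + D)*(1/(2*F)) - 58 = (-38 + D)/(2*F) - 58 = -58 + (-38 + D)/(2*F))
M + a(G(5 - 1*7, 0), 199) = 1/1096 + (½)*(-38 + 199 - 116*3)/3 = 1/1096 + (½)*(⅓)*(-38 + 199 - 348) = 1/1096 + (½)*(⅓)*(-187) = 1/1096 - 187/6 = -102473/3288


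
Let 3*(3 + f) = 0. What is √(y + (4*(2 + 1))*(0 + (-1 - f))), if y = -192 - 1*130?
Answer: I*√298 ≈ 17.263*I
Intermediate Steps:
f = -3 (f = -3 + (⅓)*0 = -3 + 0 = -3)
y = -322 (y = -192 - 130 = -322)
√(y + (4*(2 + 1))*(0 + (-1 - f))) = √(-322 + (4*(2 + 1))*(0 + (-1 - 1*(-3)))) = √(-322 + (4*3)*(0 + (-1 + 3))) = √(-322 + 12*(0 + 2)) = √(-322 + 12*2) = √(-322 + 24) = √(-298) = I*√298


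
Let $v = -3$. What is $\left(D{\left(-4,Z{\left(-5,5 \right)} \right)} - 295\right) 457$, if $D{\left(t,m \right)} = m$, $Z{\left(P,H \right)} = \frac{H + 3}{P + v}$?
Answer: $-135272$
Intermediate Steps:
$Z{\left(P,H \right)} = \frac{3 + H}{-3 + P}$ ($Z{\left(P,H \right)} = \frac{H + 3}{P - 3} = \frac{3 + H}{-3 + P}$)
$\left(D{\left(-4,Z{\left(-5,5 \right)} \right)} - 295\right) 457 = \left(\frac{3 + 5}{-3 - 5} - 295\right) 457 = \left(\frac{1}{-8} \cdot 8 - 295\right) 457 = \left(\left(- \frac{1}{8}\right) 8 - 295\right) 457 = \left(-1 - 295\right) 457 = \left(-296\right) 457 = -135272$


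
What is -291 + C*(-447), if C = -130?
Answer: 57819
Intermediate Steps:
-291 + C*(-447) = -291 - 130*(-447) = -291 + 58110 = 57819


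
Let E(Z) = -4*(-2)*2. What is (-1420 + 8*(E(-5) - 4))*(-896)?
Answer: 1186304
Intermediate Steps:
E(Z) = 16 (E(Z) = 8*2 = 16)
(-1420 + 8*(E(-5) - 4))*(-896) = (-1420 + 8*(16 - 4))*(-896) = (-1420 + 8*12)*(-896) = (-1420 + 96)*(-896) = -1324*(-896) = 1186304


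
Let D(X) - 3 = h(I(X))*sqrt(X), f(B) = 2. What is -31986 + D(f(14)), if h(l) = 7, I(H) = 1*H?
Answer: -31983 + 7*sqrt(2) ≈ -31973.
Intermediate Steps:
I(H) = H
D(X) = 3 + 7*sqrt(X)
-31986 + D(f(14)) = -31986 + (3 + 7*sqrt(2)) = -31983 + 7*sqrt(2)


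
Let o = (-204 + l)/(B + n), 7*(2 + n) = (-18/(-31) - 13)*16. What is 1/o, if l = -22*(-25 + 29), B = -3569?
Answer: 111581/9052 ≈ 12.327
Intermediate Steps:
n = -942/31 (n = -2 + ((-18/(-31) - 13)*16)/7 = -2 + ((-18*(-1/31) - 13)*16)/7 = -2 + ((18/31 - 13)*16)/7 = -2 + (-385/31*16)/7 = -2 + (⅐)*(-6160/31) = -2 - 880/31 = -942/31 ≈ -30.387)
l = -88 (l = -22*4 = -88)
o = 9052/111581 (o = (-204 - 88)/(-3569 - 942/31) = -292/(-111581/31) = -292*(-31/111581) = 9052/111581 ≈ 0.081125)
1/o = 1/(9052/111581) = 111581/9052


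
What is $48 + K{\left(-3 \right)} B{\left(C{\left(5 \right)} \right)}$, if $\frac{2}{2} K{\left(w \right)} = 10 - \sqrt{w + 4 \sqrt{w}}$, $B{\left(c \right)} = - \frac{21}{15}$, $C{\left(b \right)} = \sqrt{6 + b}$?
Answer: $34 + \frac{7 \sqrt{-3 + 4 i \sqrt{3}}}{5} \approx 36.112 + 3.2154 i$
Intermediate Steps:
$B{\left(c \right)} = - \frac{7}{5}$ ($B{\left(c \right)} = \left(-21\right) \frac{1}{15} = - \frac{7}{5}$)
$K{\left(w \right)} = 10 - \sqrt{w + 4 \sqrt{w}}$
$48 + K{\left(-3 \right)} B{\left(C{\left(5 \right)} \right)} = 48 + \left(10 - \sqrt{-3 + 4 \sqrt{-3}}\right) \left(- \frac{7}{5}\right) = 48 + \left(10 - \sqrt{-3 + 4 i \sqrt{3}}\right) \left(- \frac{7}{5}\right) = 48 - \left(14 - \frac{7 \sqrt{-3 + 4 i \sqrt{3}}}{5}\right) = 34 + \frac{7 \sqrt{-3 + 4 i \sqrt{3}}}{5}$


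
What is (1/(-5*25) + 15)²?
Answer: 3511876/15625 ≈ 224.76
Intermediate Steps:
(1/(-5*25) + 15)² = (1/(-1*125) + 15)² = (1/(-125) + 15)² = (-1/125 + 15)² = (1874/125)² = 3511876/15625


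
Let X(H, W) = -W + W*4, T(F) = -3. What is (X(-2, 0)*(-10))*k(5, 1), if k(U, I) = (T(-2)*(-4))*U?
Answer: 0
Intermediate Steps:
k(U, I) = 12*U (k(U, I) = (-3*(-4))*U = 12*U)
X(H, W) = 3*W (X(H, W) = -W + 4*W = 3*W)
(X(-2, 0)*(-10))*k(5, 1) = ((3*0)*(-10))*(12*5) = (0*(-10))*60 = 0*60 = 0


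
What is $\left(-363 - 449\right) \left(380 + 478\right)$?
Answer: $-696696$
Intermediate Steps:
$\left(-363 - 449\right) \left(380 + 478\right) = \left(-363 - 449\right) 858 = \left(-812\right) 858 = -696696$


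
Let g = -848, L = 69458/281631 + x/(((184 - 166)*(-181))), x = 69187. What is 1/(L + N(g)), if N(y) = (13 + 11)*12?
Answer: 305851266/81665527997 ≈ 0.0037452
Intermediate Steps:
L = -6419636611/305851266 (L = 69458/281631 + 69187/(((184 - 166)*(-181))) = 69458*(1/281631) + 69187/((18*(-181))) = 69458/281631 + 69187/(-3258) = 69458/281631 + 69187*(-1/3258) = 69458/281631 - 69187/3258 = -6419636611/305851266 ≈ -20.989)
N(y) = 288 (N(y) = 24*12 = 288)
1/(L + N(g)) = 1/(-6419636611/305851266 + 288) = 1/(81665527997/305851266) = 305851266/81665527997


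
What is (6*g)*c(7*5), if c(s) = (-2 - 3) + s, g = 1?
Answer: 180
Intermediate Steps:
c(s) = -5 + s
(6*g)*c(7*5) = (6*1)*(-5 + 7*5) = 6*(-5 + 35) = 6*30 = 180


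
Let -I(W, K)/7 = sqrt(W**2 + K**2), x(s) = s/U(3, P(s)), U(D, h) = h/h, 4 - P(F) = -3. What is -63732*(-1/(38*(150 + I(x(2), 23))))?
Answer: -4779900/68723 - 223062*sqrt(533)/68723 ≈ -144.49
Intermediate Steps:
P(F) = 7 (P(F) = 4 - 1*(-3) = 4 + 3 = 7)
U(D, h) = 1
x(s) = s (x(s) = s/1 = s*1 = s)
I(W, K) = -7*sqrt(K**2 + W**2) (I(W, K) = -7*sqrt(W**2 + K**2) = -7*sqrt(K**2 + W**2))
-63732*(-1/(38*(150 + I(x(2), 23)))) = -63732*(-1/(38*(150 - 7*sqrt(23**2 + 2**2)))) = -63732*(-1/(38*(150 - 7*sqrt(529 + 4)))) = -63732*(-1/(38*(150 - 7*sqrt(533)))) = -63732/(-5700 + 266*sqrt(533))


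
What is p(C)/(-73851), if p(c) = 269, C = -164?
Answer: -269/73851 ≈ -0.0036425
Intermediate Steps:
p(C)/(-73851) = 269/(-73851) = 269*(-1/73851) = -269/73851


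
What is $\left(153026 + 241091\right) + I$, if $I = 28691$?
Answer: $422808$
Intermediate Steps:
$\left(153026 + 241091\right) + I = \left(153026 + 241091\right) + 28691 = 394117 + 28691 = 422808$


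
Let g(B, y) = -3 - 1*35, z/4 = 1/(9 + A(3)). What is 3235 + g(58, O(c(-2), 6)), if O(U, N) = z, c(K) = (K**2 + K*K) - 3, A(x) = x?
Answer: 3197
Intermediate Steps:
z = 1/3 (z = 4/(9 + 3) = 4/12 = 4*(1/12) = 1/3 ≈ 0.33333)
c(K) = -3 + 2*K**2 (c(K) = (K**2 + K**2) - 3 = 2*K**2 - 3 = -3 + 2*K**2)
O(U, N) = 1/3
g(B, y) = -38 (g(B, y) = -3 - 35 = -38)
3235 + g(58, O(c(-2), 6)) = 3235 - 38 = 3197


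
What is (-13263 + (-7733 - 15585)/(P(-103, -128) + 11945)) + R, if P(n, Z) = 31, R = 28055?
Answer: 88562837/5988 ≈ 14790.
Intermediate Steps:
(-13263 + (-7733 - 15585)/(P(-103, -128) + 11945)) + R = (-13263 + (-7733 - 15585)/(31 + 11945)) + 28055 = (-13263 - 23318/11976) + 28055 = (-13263 - 23318*1/11976) + 28055 = (-13263 - 11659/5988) + 28055 = -79430503/5988 + 28055 = 88562837/5988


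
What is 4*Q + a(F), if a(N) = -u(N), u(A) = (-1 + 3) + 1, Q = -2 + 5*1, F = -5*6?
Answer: 9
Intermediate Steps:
F = -30
Q = 3 (Q = -2 + 5 = 3)
u(A) = 3 (u(A) = 2 + 1 = 3)
a(N) = -3 (a(N) = -1*3 = -3)
4*Q + a(F) = 4*3 - 3 = 12 - 3 = 9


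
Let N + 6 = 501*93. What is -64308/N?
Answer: -21436/15529 ≈ -1.3804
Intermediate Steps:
N = 46587 (N = -6 + 501*93 = -6 + 46593 = 46587)
-64308/N = -64308/46587 = -64308*1/46587 = -21436/15529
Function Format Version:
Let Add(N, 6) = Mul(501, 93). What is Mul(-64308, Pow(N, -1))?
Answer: Rational(-21436, 15529) ≈ -1.3804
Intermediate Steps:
N = 46587 (N = Add(-6, Mul(501, 93)) = Add(-6, 46593) = 46587)
Mul(-64308, Pow(N, -1)) = Mul(-64308, Pow(46587, -1)) = Mul(-64308, Rational(1, 46587)) = Rational(-21436, 15529)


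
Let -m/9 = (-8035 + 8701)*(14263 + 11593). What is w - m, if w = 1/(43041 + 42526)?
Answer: 13261247589889/85567 ≈ 1.5498e+8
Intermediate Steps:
w = 1/85567 ≈ 1.1687e-5
m = -154980864 (m = -9*(-8035 + 8701)*(14263 + 11593) = -5994*25856 = -9*17220096 = -154980864)
w - m = 1/85567 - 1*(-154980864) = 1/85567 + 154980864 = 13261247589889/85567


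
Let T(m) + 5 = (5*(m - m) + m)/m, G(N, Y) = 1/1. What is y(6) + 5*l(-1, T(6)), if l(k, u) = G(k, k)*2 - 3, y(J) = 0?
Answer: -5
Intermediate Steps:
G(N, Y) = 1
T(m) = -4 (T(m) = -5 + (5*(m - m) + m)/m = -5 + (5*0 + m)/m = -5 + (0 + m)/m = -5 + m/m = -5 + 1 = -4)
l(k, u) = -1 (l(k, u) = 1*2 - 3 = 2 - 3 = -1)
y(6) + 5*l(-1, T(6)) = 0 + 5*(-1) = 0 - 5 = -5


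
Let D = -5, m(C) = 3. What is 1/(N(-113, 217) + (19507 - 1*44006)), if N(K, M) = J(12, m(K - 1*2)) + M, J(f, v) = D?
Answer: -1/24287 ≈ -4.1174e-5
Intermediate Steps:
J(f, v) = -5
N(K, M) = -5 + M
1/(N(-113, 217) + (19507 - 1*44006)) = 1/((-5 + 217) + (19507 - 1*44006)) = 1/(212 + (19507 - 44006)) = 1/(212 - 24499) = 1/(-24287) = -1/24287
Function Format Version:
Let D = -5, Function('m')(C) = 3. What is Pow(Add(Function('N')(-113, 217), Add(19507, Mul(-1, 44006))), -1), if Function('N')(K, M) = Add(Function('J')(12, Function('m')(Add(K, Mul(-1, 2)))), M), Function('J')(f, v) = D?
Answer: Rational(-1, 24287) ≈ -4.1174e-5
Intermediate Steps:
Function('J')(f, v) = -5
Function('N')(K, M) = Add(-5, M)
Pow(Add(Function('N')(-113, 217), Add(19507, Mul(-1, 44006))), -1) = Pow(Add(Add(-5, 217), Add(19507, Mul(-1, 44006))), -1) = Pow(Add(212, Add(19507, -44006)), -1) = Pow(Add(212, -24499), -1) = Pow(-24287, -1) = Rational(-1, 24287)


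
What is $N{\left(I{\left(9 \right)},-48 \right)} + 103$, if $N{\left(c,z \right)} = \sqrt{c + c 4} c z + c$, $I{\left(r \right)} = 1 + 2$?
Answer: $106 - 144 \sqrt{15} \approx -451.71$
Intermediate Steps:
$I{\left(r \right)} = 3$
$N{\left(c,z \right)} = c + z \sqrt{5} c^{\frac{3}{2}}$ ($N{\left(c,z \right)} = \sqrt{c + 4 c} c z + c = \sqrt{5 c} c z + c = \sqrt{5} \sqrt{c} c z + c = \sqrt{5} c^{\frac{3}{2}} z + c = z \sqrt{5} c^{\frac{3}{2}} + c = c + z \sqrt{5} c^{\frac{3}{2}}$)
$N{\left(I{\left(9 \right)},-48 \right)} + 103 = \left(3 - 48 \sqrt{5} \cdot 3^{\frac{3}{2}}\right) + 103 = \left(3 - 48 \sqrt{5} \cdot 3 \sqrt{3}\right) + 103 = \left(3 - 144 \sqrt{15}\right) + 103 = 106 - 144 \sqrt{15}$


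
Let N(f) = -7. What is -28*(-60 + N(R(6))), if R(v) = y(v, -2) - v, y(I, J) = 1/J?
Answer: 1876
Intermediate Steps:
R(v) = -½ - v (R(v) = 1/(-2) - v = -½ - v)
-28*(-60 + N(R(6))) = -28*(-60 - 7) = -28*(-67) = 1876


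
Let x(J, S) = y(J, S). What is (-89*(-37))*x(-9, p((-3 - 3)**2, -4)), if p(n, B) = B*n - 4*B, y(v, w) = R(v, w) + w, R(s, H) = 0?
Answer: -421504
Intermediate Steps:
y(v, w) = w (y(v, w) = 0 + w = w)
p(n, B) = -4*B + B*n
x(J, S) = S
(-89*(-37))*x(-9, p((-3 - 3)**2, -4)) = (-89*(-37))*(-4*(-4 + (-3 - 3)**2)) = 3293*(-4*(-4 + (-6)**2)) = 3293*(-4*(-4 + 36)) = 3293*(-4*32) = 3293*(-128) = -421504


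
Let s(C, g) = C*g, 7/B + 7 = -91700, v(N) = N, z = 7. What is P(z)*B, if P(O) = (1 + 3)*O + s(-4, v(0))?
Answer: -28/13101 ≈ -0.0021372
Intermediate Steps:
B = -1/13101 (B = 7/(-7 - 91700) = 7/(-91707) = 7*(-1/91707) = -1/13101 ≈ -7.6330e-5)
P(O) = 4*O (P(O) = (1 + 3)*O - 4*0 = 4*O + 0 = 4*O)
P(z)*B = (4*7)*(-1/13101) = 28*(-1/13101) = -28/13101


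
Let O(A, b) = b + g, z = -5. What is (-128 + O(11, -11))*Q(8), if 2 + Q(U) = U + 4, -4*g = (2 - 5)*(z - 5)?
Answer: -1465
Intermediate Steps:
g = -15/2 (g = -(2 - 5)*(-5 - 5)/4 = -(-3)*(-10)/4 = -¼*30 = -15/2 ≈ -7.5000)
O(A, b) = -15/2 + b (O(A, b) = b - 15/2 = -15/2 + b)
Q(U) = 2 + U (Q(U) = -2 + (U + 4) = -2 + (4 + U) = 2 + U)
(-128 + O(11, -11))*Q(8) = (-128 + (-15/2 - 11))*(2 + 8) = (-128 - 37/2)*10 = -293/2*10 = -1465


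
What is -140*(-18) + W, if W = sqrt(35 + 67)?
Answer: 2520 + sqrt(102) ≈ 2530.1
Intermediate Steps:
W = sqrt(102) ≈ 10.100
-140*(-18) + W = -140*(-18) + sqrt(102) = 2520 + sqrt(102)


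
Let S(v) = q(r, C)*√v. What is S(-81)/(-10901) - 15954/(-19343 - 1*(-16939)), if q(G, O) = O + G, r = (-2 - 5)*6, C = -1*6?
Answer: 7977/1202 + 432*I/10901 ≈ 6.6364 + 0.039629*I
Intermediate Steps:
C = -6
r = -42 (r = -7*6 = -42)
q(G, O) = G + O
S(v) = -48*√v (S(v) = (-42 - 6)*√v = -48*√v)
S(-81)/(-10901) - 15954/(-19343 - 1*(-16939)) = -432*I/(-10901) - 15954/(-19343 - 1*(-16939)) = -432*I*(-1/10901) - 15954/(-19343 + 16939) = -432*I*(-1/10901) - 15954/(-2404) = 432*I/10901 - 15954*(-1/2404) = 432*I/10901 + 7977/1202 = 7977/1202 + 432*I/10901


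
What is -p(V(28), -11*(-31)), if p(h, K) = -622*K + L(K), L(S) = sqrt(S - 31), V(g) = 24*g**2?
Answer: 212102 - sqrt(310) ≈ 2.1208e+5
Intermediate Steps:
L(S) = sqrt(-31 + S)
p(h, K) = sqrt(-31 + K) - 622*K (p(h, K) = -622*K + sqrt(-31 + K) = sqrt(-31 + K) - 622*K)
-p(V(28), -11*(-31)) = -(sqrt(-31 - 11*(-31)) - (-6842)*(-31)) = -(sqrt(-31 + 341) - 622*341) = -(sqrt(310) - 212102) = -(-212102 + sqrt(310)) = 212102 - sqrt(310)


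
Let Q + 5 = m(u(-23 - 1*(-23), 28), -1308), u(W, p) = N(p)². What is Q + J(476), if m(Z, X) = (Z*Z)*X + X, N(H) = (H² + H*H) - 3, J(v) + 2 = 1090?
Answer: -7846303655617725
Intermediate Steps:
J(v) = 1088 (J(v) = -2 + 1090 = 1088)
N(H) = -3 + 2*H² (N(H) = (H² + H²) - 3 = 2*H² - 3 = -3 + 2*H²)
u(W, p) = (-3 + 2*p²)²
m(Z, X) = X + X*Z² (m(Z, X) = Z²*X + X = X*Z² + X = X + X*Z²)
Q = -7846303655618813 (Q = -5 - 1308*(1 + ((-3 + 2*28²)²)²) = -5 - 1308*(1 + ((-3 + 2*784)²)²) = -5 - 1308*(1 + ((-3 + 1568)²)²) = -5 - 1308*(1 + (1565²)²) = -5 - 1308*(1 + 2449225²) = -5 - 1308*(1 + 5998703100625) = -5 - 1308*5998703100626 = -5 - 7846303655618808 = -7846303655618813)
Q + J(476) = -7846303655618813 + 1088 = -7846303655617725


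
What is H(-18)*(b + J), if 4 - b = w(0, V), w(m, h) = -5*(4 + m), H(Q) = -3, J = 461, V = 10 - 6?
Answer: -1455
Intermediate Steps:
V = 4
w(m, h) = -20 - 5*m
b = 24 (b = 4 - (-20 - 5*0) = 4 - (-20 + 0) = 4 - 1*(-20) = 4 + 20 = 24)
H(-18)*(b + J) = -3*(24 + 461) = -3*485 = -1455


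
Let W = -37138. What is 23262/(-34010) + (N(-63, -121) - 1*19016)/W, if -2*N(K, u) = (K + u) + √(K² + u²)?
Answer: -55074729/315765845 + √18610/74276 ≈ -0.17258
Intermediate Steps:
N(K, u) = -K/2 - u/2 - √(K² + u²)/2 (N(K, u) = -((K + u) + √(K² + u²))/2 = -(K + u + √(K² + u²))/2 = -K/2 - u/2 - √(K² + u²)/2)
23262/(-34010) + (N(-63, -121) - 1*19016)/W = 23262/(-34010) + ((-½*(-63) - ½*(-121) - √((-63)² + (-121)²)/2) - 1*19016)/(-37138) = 23262*(-1/34010) + ((63/2 + 121/2 - √(3969 + 14641)/2) - 19016)*(-1/37138) = -11631/17005 + ((63/2 + 121/2 - √18610/2) - 19016)*(-1/37138) = -11631/17005 + ((92 - √18610/2) - 19016)*(-1/37138) = -11631/17005 + (-18924 - √18610/2)*(-1/37138) = -11631/17005 + (9462/18569 + √18610/74276) = -55074729/315765845 + √18610/74276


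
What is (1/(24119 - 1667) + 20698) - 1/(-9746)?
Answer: 2264539136107/109408596 ≈ 20698.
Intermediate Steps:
(1/(24119 - 1667) + 20698) - 1/(-9746) = (1/22452 + 20698) - 1*(-1/9746) = (1/22452 + 20698) + 1/9746 = 464711497/22452 + 1/9746 = 2264539136107/109408596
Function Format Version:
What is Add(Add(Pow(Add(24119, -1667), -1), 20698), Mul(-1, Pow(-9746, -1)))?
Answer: Rational(2264539136107, 109408596) ≈ 20698.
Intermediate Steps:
Add(Add(Pow(Add(24119, -1667), -1), 20698), Mul(-1, Pow(-9746, -1))) = Add(Add(Pow(22452, -1), 20698), Mul(-1, Rational(-1, 9746))) = Add(Add(Rational(1, 22452), 20698), Rational(1, 9746)) = Add(Rational(464711497, 22452), Rational(1, 9746)) = Rational(2264539136107, 109408596)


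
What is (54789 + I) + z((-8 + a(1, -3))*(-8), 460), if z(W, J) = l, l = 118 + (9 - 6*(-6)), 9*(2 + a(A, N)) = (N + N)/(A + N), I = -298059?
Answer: -243107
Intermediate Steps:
a(A, N) = -2 + 2*N/(9*(A + N)) (a(A, N) = -2 + ((N + N)/(A + N))/9 = -2 + ((2*N)/(A + N))/9 = -2 + (2*N/(A + N))/9 = -2 + 2*N/(9*(A + N)))
l = 163 (l = 118 + (9 + 36) = 118 + 45 = 163)
z(W, J) = 163
(54789 + I) + z((-8 + a(1, -3))*(-8), 460) = (54789 - 298059) + 163 = -243270 + 163 = -243107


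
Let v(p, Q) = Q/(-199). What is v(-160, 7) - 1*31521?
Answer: -6272686/199 ≈ -31521.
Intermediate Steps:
v(p, Q) = -Q/199 (v(p, Q) = Q*(-1/199) = -Q/199)
v(-160, 7) - 1*31521 = -1/199*7 - 1*31521 = -7/199 - 31521 = -6272686/199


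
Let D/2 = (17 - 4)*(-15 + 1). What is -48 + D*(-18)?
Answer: 6504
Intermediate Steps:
D = -364 (D = 2*((17 - 4)*(-15 + 1)) = 2*(13*(-14)) = 2*(-182) = -364)
-48 + D*(-18) = -48 - 364*(-18) = -48 + 6552 = 6504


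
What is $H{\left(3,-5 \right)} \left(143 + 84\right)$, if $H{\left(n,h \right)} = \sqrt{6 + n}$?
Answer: $681$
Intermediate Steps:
$H{\left(3,-5 \right)} \left(143 + 84\right) = \sqrt{6 + 3} \left(143 + 84\right) = \sqrt{9} \cdot 227 = 3 \cdot 227 = 681$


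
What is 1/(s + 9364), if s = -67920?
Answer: -1/58556 ≈ -1.7078e-5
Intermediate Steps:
1/(s + 9364) = 1/(-67920 + 9364) = 1/(-58556) = -1/58556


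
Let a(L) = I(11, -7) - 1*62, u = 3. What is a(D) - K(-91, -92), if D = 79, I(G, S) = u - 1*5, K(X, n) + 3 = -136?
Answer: 75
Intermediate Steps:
K(X, n) = -139 (K(X, n) = -3 - 136 = -139)
I(G, S) = -2 (I(G, S) = 3 - 1*5 = 3 - 5 = -2)
a(L) = -64 (a(L) = -2 - 1*62 = -2 - 62 = -64)
a(D) - K(-91, -92) = -64 - 1*(-139) = -64 + 139 = 75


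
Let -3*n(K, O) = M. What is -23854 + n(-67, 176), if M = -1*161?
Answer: -71401/3 ≈ -23800.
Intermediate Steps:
M = -161
n(K, O) = 161/3 (n(K, O) = -⅓*(-161) = 161/3)
-23854 + n(-67, 176) = -23854 + 161/3 = -71401/3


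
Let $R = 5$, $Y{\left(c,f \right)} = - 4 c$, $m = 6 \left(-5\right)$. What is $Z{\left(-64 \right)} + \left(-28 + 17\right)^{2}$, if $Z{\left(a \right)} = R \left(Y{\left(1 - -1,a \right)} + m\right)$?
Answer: $-69$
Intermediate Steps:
$m = -30$
$Z{\left(a \right)} = -190$ ($Z{\left(a \right)} = 5 \left(- 4 \left(1 - -1\right) - 30\right) = 5 \left(- 4 \left(1 + 1\right) - 30\right) = 5 \left(\left(-4\right) 2 - 30\right) = 5 \left(-8 - 30\right) = 5 \left(-38\right) = -190$)
$Z{\left(-64 \right)} + \left(-28 + 17\right)^{2} = -190 + \left(-28 + 17\right)^{2} = -190 + \left(-11\right)^{2} = -190 + 121 = -69$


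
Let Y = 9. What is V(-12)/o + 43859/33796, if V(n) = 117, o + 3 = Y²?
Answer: 94553/33796 ≈ 2.7978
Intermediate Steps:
o = 78 (o = -3 + 9² = -3 + 81 = 78)
V(-12)/o + 43859/33796 = 117/78 + 43859/33796 = 117*(1/78) + 43859*(1/33796) = 3/2 + 43859/33796 = 94553/33796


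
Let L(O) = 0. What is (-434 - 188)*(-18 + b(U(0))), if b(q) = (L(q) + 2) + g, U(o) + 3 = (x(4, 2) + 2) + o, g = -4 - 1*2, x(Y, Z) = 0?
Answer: 13684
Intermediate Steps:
g = -6 (g = -4 - 2 = -6)
U(o) = -1 + o (U(o) = -3 + ((0 + 2) + o) = -3 + (2 + o) = -1 + o)
b(q) = -4 (b(q) = (0 + 2) - 6 = 2 - 6 = -4)
(-434 - 188)*(-18 + b(U(0))) = (-434 - 188)*(-18 - 4) = -622*(-22) = 13684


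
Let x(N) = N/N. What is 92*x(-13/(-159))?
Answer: 92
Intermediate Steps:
x(N) = 1
92*x(-13/(-159)) = 92*1 = 92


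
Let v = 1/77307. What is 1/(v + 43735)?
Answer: 77307/3381021646 ≈ 2.2865e-5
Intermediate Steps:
v = 1/77307 ≈ 1.2935e-5
1/(v + 43735) = 1/(1/77307 + 43735) = 1/(3381021646/77307) = 77307/3381021646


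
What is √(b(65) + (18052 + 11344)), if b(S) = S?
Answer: √29461 ≈ 171.64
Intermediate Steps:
√(b(65) + (18052 + 11344)) = √(65 + (18052 + 11344)) = √(65 + 29396) = √29461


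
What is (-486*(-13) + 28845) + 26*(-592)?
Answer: 19771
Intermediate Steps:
(-486*(-13) + 28845) + 26*(-592) = (6318 + 28845) - 15392 = 35163 - 15392 = 19771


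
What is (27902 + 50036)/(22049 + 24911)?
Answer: 38969/23480 ≈ 1.6597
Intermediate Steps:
(27902 + 50036)/(22049 + 24911) = 77938/46960 = 77938*(1/46960) = 38969/23480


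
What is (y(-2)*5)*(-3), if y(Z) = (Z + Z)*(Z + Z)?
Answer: -240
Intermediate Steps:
y(Z) = 4*Z**2 (y(Z) = (2*Z)*(2*Z) = 4*Z**2)
(y(-2)*5)*(-3) = ((4*(-2)**2)*5)*(-3) = ((4*4)*5)*(-3) = (16*5)*(-3) = 80*(-3) = -240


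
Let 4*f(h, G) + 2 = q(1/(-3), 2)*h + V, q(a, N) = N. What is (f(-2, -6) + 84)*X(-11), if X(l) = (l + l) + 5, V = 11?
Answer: -5797/4 ≈ -1449.3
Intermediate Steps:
X(l) = 5 + 2*l (X(l) = 2*l + 5 = 5 + 2*l)
f(h, G) = 9/4 + h/2 (f(h, G) = -1/2 + (2*h + 11)/4 = -1/2 + (11 + 2*h)/4 = -1/2 + (11/4 + h/2) = 9/4 + h/2)
(f(-2, -6) + 84)*X(-11) = ((9/4 + (1/2)*(-2)) + 84)*(5 + 2*(-11)) = ((9/4 - 1) + 84)*(5 - 22) = (5/4 + 84)*(-17) = (341/4)*(-17) = -5797/4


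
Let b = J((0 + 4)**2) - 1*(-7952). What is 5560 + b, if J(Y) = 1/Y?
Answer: 216193/16 ≈ 13512.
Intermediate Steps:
b = 127233/16 (b = 1/((0 + 4)**2) - 1*(-7952) = 1/(4**2) + 7952 = 1/16 + 7952 = 127233/16 ≈ 7952.1)
5560 + b = 5560 + 127233/16 = 216193/16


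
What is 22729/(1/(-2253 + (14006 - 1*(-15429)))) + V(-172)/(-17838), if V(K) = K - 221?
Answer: 3673555805519/5946 ≈ 6.1782e+8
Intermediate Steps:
V(K) = -221 + K
22729/(1/(-2253 + (14006 - 1*(-15429)))) + V(-172)/(-17838) = 22729/(1/(-2253 + (14006 - 1*(-15429)))) + (-221 - 172)/(-17838) = 22729/(1/(-2253 + (14006 + 15429))) - 393*(-1/17838) = 22729/(1/(-2253 + 29435)) + 131/5946 = 22729/(1/27182) + 131/5946 = 22729*27182 + 131/5946 = 617819678 + 131/5946 = 3673555805519/5946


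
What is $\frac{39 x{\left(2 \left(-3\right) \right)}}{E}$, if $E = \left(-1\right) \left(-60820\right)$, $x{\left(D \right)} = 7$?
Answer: $\frac{273}{60820} \approx 0.0044887$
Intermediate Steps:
$E = 60820$
$\frac{39 x{\left(2 \left(-3\right) \right)}}{E} = \frac{39 \cdot 7}{60820} = 273 \cdot \frac{1}{60820} = \frac{273}{60820}$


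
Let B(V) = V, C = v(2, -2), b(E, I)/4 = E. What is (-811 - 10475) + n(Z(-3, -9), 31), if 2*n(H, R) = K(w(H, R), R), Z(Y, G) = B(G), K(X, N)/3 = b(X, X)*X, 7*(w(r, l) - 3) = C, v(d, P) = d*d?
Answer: -549264/49 ≈ -11209.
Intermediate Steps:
b(E, I) = 4*E
v(d, P) = d**2
C = 4 (C = 2**2 = 4)
w(r, l) = 25/7 (w(r, l) = 3 + (1/7)*4 = 3 + 4/7 = 25/7)
K(X, N) = 12*X**2 (K(X, N) = 3*((4*X)*X) = 3*(4*X**2) = 12*X**2)
Z(Y, G) = G
n(H, R) = 3750/49 (n(H, R) = (12*(25/7)**2)/2 = (12*(625/49))/2 = (1/2)*(7500/49) = 3750/49)
(-811 - 10475) + n(Z(-3, -9), 31) = (-811 - 10475) + 3750/49 = -11286 + 3750/49 = -549264/49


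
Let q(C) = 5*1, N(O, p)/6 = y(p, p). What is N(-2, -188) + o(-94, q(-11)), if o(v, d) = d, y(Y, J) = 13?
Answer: 83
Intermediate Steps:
N(O, p) = 78 (N(O, p) = 6*13 = 78)
q(C) = 5
N(-2, -188) + o(-94, q(-11)) = 78 + 5 = 83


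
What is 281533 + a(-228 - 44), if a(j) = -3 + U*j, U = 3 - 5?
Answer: 282074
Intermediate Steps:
U = -2
a(j) = -3 - 2*j
281533 + a(-228 - 44) = 281533 + (-3 - 2*(-228 - 44)) = 281533 + (-3 - 2*(-272)) = 281533 + (-3 + 544) = 281533 + 541 = 282074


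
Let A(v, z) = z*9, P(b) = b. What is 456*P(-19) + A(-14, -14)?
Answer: -8790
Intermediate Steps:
A(v, z) = 9*z
456*P(-19) + A(-14, -14) = 456*(-19) + 9*(-14) = -8664 - 126 = -8790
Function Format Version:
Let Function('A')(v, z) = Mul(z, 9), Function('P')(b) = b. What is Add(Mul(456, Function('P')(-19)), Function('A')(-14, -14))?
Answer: -8790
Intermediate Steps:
Function('A')(v, z) = Mul(9, z)
Add(Mul(456, Function('P')(-19)), Function('A')(-14, -14)) = Add(Mul(456, -19), Mul(9, -14)) = Add(-8664, -126) = -8790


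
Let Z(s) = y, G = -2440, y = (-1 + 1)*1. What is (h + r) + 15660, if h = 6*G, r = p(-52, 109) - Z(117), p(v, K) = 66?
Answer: 1086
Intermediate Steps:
y = 0 (y = 0*1 = 0)
Z(s) = 0
r = 66 (r = 66 - 1*0 = 66 + 0 = 66)
h = -14640 (h = 6*(-2440) = -14640)
(h + r) + 15660 = (-14640 + 66) + 15660 = -14574 + 15660 = 1086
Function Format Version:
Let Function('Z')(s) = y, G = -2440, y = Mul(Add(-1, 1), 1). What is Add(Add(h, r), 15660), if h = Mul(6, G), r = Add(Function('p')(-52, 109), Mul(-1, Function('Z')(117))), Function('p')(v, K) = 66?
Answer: 1086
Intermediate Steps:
y = 0 (y = Mul(0, 1) = 0)
Function('Z')(s) = 0
r = 66 (r = Add(66, Mul(-1, 0)) = Add(66, 0) = 66)
h = -14640 (h = Mul(6, -2440) = -14640)
Add(Add(h, r), 15660) = Add(Add(-14640, 66), 15660) = Add(-14574, 15660) = 1086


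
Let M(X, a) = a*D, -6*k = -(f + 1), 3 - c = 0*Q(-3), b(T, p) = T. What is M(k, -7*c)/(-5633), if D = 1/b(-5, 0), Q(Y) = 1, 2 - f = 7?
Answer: -21/28165 ≈ -0.00074561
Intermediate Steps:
f = -5 (f = 2 - 1*7 = 2 - 7 = -5)
c = 3 (c = 3 - 0 = 3 - 1*0 = 3 + 0 = 3)
k = -2/3 (k = -(-1)*(-5 + 1)/6 = -(-1)*(-4)/6 = -1/6*4 = -2/3 ≈ -0.66667)
D = -1/5 (D = 1/(-5) = -1/5 ≈ -0.20000)
M(X, a) = -a/5 (M(X, a) = a*(-1/5) = -a/5)
M(k, -7*c)/(-5633) = -(-7)*3/5/(-5633) = -1/5*(-21)*(-1/5633) = (21/5)*(-1/5633) = -21/28165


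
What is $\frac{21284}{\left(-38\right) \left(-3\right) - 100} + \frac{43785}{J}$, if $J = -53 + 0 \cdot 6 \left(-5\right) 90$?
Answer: $\frac{257531}{371} \approx 694.15$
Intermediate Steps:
$J = -53$ ($J = -53 + 0 \left(-5\right) 90 = -53 + 0 \cdot 90 = -53 + 0 = -53$)
$\frac{21284}{\left(-38\right) \left(-3\right) - 100} + \frac{43785}{J} = \frac{21284}{\left(-38\right) \left(-3\right) - 100} + \frac{43785}{-53} = \frac{21284}{114 - 100} + 43785 \left(- \frac{1}{53}\right) = \frac{21284}{14} - \frac{43785}{53} = 21284 \cdot \frac{1}{14} - \frac{43785}{53} = \frac{10642}{7} - \frac{43785}{53} = \frac{257531}{371}$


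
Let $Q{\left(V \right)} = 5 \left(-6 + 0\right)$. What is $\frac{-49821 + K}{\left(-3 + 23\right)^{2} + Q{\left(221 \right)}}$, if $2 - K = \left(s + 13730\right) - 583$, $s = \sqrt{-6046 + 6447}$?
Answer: $- \frac{31483}{185} - \frac{\sqrt{401}}{370} \approx -170.23$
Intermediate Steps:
$Q{\left(V \right)} = -30$ ($Q{\left(V \right)} = 5 \left(-6\right) = -30$)
$s = \sqrt{401} \approx 20.025$
$K = -13145 - \sqrt{401}$ ($K = 2 - \left(\left(\sqrt{401} + 13730\right) - 583\right) = 2 - \left(\left(13730 + \sqrt{401}\right) - 583\right) = 2 - \left(13147 + \sqrt{401}\right) = -13145 - \sqrt{401} \approx -13165.0$)
$\frac{-49821 + K}{\left(-3 + 23\right)^{2} + Q{\left(221 \right)}} = \frac{-49821 - \left(13145 + \sqrt{401}\right)}{\left(-3 + 23\right)^{2} - 30} = \frac{-62966 - \sqrt{401}}{20^{2} - 30} = \frac{-62966 - \sqrt{401}}{400 - 30} = \frac{-62966 - \sqrt{401}}{370} = \left(-62966 - \sqrt{401}\right) \frac{1}{370} = - \frac{31483}{185} - \frac{\sqrt{401}}{370}$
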